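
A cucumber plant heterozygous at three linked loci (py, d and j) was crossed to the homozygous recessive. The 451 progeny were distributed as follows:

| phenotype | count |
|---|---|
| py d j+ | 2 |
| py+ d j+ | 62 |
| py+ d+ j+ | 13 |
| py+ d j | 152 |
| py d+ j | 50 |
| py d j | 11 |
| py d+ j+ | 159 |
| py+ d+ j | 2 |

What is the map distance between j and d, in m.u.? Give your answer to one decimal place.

The two most frequent reciprocal classes, py+ d j and py d+ j+, are the parental types, so the F1 was py+ d j / py d+ j+.
The two rarest classes, py+ d+ j and py d j+, are the double crossovers. Comparing them with the parentals, only the d allele has switched, so d is the middle locus and the order is py – d – j.
Crossovers in the d–j interval produce the single-crossover classes py+ d j+ and py d+ j (62 + 50 = 112) plus the double crossovers (4).
RF(d–j) = (112 + 4) / 451 = 116/451 = 0.2572 → 25.7 m.u.

25.7 m.u.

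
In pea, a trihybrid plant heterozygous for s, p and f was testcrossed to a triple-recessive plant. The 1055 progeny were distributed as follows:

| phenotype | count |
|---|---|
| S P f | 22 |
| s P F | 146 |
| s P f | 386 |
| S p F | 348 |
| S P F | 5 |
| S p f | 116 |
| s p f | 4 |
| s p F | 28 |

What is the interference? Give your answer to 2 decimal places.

The two most frequent reciprocal classes, s P f and S p F, are the parental types, so the F1 was s P f / S p F.
The two rarest classes, s p f and S P F, are the double crossovers. Comparing them with the parentals, only the p allele has switched, so p is the middle locus and the order is f – p – s.
f–p: (262 + 9)/1055 = 0.2569; p–s: (50 + 9)/1055 = 0.0559.
Expected DCO frequency = 0.2569 × 0.0559 ≈ 0.01436; observed = 9/1055 ≈ 0.00853.
Coefficient of coincidence = 0.00853/0.01436 ≈ 0.59; interference = 1 − 0.59 = 0.41.

0.41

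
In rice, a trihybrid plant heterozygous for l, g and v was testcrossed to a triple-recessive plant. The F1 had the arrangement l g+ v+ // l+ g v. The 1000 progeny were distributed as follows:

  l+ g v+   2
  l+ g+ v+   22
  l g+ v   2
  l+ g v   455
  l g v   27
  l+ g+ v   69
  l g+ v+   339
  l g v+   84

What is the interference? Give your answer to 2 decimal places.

0.52

The two rarest classes, l g+ v and l+ g v+, are the double crossovers. Comparing them with the parentals, only the v allele has switched, so v is the middle locus and the order is l – v – g.
l–v: (49 + 4)/1000 = 0.0530; v–g: (153 + 4)/1000 = 0.1570.
Expected DCO frequency = 0.0530 × 0.1570 ≈ 0.00832; observed = 4/1000 ≈ 0.00400.
Coefficient of coincidence = 0.00400/0.00832 ≈ 0.48; interference = 1 − 0.48 = 0.52.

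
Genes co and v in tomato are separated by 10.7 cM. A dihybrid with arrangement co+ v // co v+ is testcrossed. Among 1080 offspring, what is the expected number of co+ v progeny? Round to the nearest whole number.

A map distance of 10.7 cM corresponds to a recombination frequency of 0.107.
The F1 is co+ v / co v+, so co+ v is a parental gamete class with expected frequency (1 − r)/2 = 0.893/2 = 0.4465.
Expected number = 0.4465 × 1080 = 482.22 ≈ 482.

482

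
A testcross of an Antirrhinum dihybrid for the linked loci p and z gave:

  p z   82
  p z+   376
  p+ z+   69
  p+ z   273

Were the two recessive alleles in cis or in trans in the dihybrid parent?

trans

The two most frequent classes are p+ z (273) and p z+ (376); these are the parental (non-recombinant) types.
So the F1 carried p+ z on one chromosome and p z+ on the other — the recessive alleles are on opposite chromosomes (trans / repulsion).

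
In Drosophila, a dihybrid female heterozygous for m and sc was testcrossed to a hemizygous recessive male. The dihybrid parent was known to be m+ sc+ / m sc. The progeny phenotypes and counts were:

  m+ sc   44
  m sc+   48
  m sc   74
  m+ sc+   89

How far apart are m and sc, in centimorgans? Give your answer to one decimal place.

36.1 centimorgans

The recombinant classes are m+ sc and m sc+: 44 + 48 = 92.
Recombination frequency = 92/255 = 0.3608 ≈ 36.1%, i.e. 36.1 centimorgans.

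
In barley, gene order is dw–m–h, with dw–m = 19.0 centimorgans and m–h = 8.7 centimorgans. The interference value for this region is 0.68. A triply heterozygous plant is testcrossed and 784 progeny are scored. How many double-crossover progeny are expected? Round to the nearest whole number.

4

Map distances give recombination frequencies of 0.190 and 0.087 for the two intervals.
With interference 0.68 (so coincidence = 0.32), expected double-crossover frequency = 0.190 × 0.087 × 0.32 = 0.00529.
Expected number = 0.00529 × 784 = 4.15 ≈ 4.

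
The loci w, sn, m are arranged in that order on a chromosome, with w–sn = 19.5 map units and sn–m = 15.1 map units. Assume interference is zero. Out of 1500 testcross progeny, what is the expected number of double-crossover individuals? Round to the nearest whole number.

44

Map distances give recombination frequencies of 0.195 and 0.151 for the two intervals.
With no interference, expected double-crossover frequency = 0.195 × 0.151 = 0.02944.
Expected number = 0.02944 × 1500 = 44.17 ≈ 44.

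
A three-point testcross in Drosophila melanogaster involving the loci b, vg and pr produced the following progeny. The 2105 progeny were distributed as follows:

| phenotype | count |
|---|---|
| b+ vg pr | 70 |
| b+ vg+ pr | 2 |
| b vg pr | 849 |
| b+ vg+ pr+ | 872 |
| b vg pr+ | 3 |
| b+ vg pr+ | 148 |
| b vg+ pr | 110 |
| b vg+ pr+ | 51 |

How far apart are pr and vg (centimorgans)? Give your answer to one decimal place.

12.5 centimorgans

The two most frequent reciprocal classes, b+ vg+ pr+ and b vg pr, are the parental types, so the F1 was b+ vg+ pr+ / b vg pr.
The two rarest classes, b+ vg+ pr and b vg pr+, are the double crossovers. Comparing them with the parentals, only the pr allele has switched, so pr is the middle locus and the order is vg – pr – b.
Crossovers in the vg–pr interval produce the single-crossover classes b+ vg pr+ and b vg+ pr (148 + 110 = 258) plus the double crossovers (5).
RF(vg–pr) = (258 + 5) / 2105 = 263/2105 = 0.1249 → 12.5 centimorgans.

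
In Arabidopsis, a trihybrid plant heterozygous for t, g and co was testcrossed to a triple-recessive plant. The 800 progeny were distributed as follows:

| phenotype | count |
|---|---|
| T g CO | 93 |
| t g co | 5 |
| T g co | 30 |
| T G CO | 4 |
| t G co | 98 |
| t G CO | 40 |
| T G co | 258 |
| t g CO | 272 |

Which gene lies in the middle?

co

The two most frequent reciprocal classes, t g CO and T G co, are the parental types, so the F1 was t g CO / T G co.
The two rarest classes, t g co and T G CO, are the double crossovers. Comparing them with the parentals, only the co allele has switched, so co is the middle locus and the order is g – co – t.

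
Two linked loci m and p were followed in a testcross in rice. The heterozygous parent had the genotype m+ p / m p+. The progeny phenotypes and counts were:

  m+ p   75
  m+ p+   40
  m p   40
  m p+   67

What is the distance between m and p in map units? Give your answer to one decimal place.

The recombinant classes are m+ p+ and m p: 40 + 40 = 80.
Recombination frequency = 80/222 = 0.3604 ≈ 36.0%, i.e. 36.0 map units.

36.0 map units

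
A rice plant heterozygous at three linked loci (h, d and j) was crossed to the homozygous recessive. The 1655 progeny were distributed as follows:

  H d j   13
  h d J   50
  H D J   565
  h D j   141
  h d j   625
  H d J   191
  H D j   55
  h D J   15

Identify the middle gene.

The two most frequent reciprocal classes, H D J and h d j, are the parental types, so the F1 was H D J / h d j.
The two rarest classes, h D J and H d j, are the double crossovers. Comparing them with the parentals, only the h allele has switched, so h is the middle locus and the order is d – h – j.

h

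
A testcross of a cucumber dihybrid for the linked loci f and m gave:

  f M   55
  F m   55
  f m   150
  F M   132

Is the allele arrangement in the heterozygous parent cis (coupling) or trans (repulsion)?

cis

The two most frequent classes are F M (132) and f m (150); these are the parental (non-recombinant) types.
So the F1 carried F M on one chromosome and f m on the other — the recessive alleles are on the same chromosome (cis / coupling).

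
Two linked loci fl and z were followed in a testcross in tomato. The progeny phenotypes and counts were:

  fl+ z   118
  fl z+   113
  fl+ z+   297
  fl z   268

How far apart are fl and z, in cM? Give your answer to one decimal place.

The two most frequent classes, fl+ z+ (297) and fl z (268), are the parental types, so the F1 was fl+ z+ / fl z.
The recombinant classes are fl+ z and fl z+: 118 + 113 = 231.
Recombination frequency = 231/796 = 0.2902 ≈ 29.0%, i.e. 29.0 cM.

29.0 cM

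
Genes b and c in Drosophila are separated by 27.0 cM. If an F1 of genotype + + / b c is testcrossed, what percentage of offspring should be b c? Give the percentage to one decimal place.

36.5%

A map distance of 27.0 cM corresponds to a recombination frequency of 0.270.
The F1 is + + / b c, so b c is a parental gamete class with expected frequency (1 − r)/2 = 0.730/2 = 0.3650.
That is 0.3650 = 36.5% of the progeny.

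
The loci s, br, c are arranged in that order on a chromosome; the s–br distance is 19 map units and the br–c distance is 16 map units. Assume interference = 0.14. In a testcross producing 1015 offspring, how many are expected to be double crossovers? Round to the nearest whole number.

27

Map distances give recombination frequencies of 0.190 and 0.160 for the two intervals.
With interference 0.14 (so coincidence = 0.86), expected double-crossover frequency = 0.190 × 0.160 × 0.86 = 0.02614.
Expected number = 0.02614 × 1015 = 26.54 ≈ 27.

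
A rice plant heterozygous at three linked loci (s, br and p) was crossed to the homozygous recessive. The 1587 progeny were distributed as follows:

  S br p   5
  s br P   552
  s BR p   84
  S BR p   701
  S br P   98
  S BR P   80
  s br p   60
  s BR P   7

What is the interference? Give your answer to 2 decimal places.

The two most frequent reciprocal classes, S BR p and s br P, are the parental types, so the F1 was S BR p / s br P.
The two rarest classes, S br p and s BR P, are the double crossovers. Comparing them with the parentals, only the br allele has switched, so br is the middle locus and the order is s – br – p.
s–br: (182 + 12)/1587 = 0.1222; br–p: (140 + 12)/1587 = 0.0958.
Expected DCO frequency = 0.1222 × 0.0958 ≈ 0.01171; observed = 12/1587 ≈ 0.00756.
Coefficient of coincidence = 0.00756/0.01171 ≈ 0.65; interference = 1 − 0.65 = 0.35.

0.35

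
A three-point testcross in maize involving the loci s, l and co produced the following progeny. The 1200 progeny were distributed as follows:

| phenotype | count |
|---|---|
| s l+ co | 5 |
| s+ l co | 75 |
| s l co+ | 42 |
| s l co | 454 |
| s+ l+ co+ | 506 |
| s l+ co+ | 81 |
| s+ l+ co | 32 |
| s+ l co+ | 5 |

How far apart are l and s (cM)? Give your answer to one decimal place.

13.8 cM

The two most frequent reciprocal classes, s+ l+ co+ and s l co, are the parental types, so the F1 was s+ l+ co+ / s l co.
The two rarest classes, s+ l co+ and s l+ co, are the double crossovers. Comparing them with the parentals, only the l allele has switched, so l is the middle locus and the order is s – l – co.
Crossovers in the s–l interval produce the single-crossover classes s l+ co+ and s+ l co (81 + 75 = 156) plus the double crossovers (10).
RF(s–l) = (156 + 10) / 1200 = 166/1200 = 0.1383 → 13.8 cM.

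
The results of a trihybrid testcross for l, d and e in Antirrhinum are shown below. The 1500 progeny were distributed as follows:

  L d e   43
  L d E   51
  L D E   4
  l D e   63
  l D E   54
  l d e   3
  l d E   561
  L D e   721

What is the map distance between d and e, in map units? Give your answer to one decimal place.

The two most frequent reciprocal classes, L D e and l d E, are the parental types, so the F1 was L D e / l d E.
The two rarest classes, L D E and l d e, are the double crossovers. Comparing them with the parentals, only the e allele has switched, so e is the middle locus and the order is l – e – d.
Crossovers in the e–d interval produce the single-crossover classes L d e and l D E (43 + 54 = 97) plus the double crossovers (7).
RF(e–d) = (97 + 7) / 1500 = 104/1500 = 0.0693 → 6.9 map units.

6.9 map units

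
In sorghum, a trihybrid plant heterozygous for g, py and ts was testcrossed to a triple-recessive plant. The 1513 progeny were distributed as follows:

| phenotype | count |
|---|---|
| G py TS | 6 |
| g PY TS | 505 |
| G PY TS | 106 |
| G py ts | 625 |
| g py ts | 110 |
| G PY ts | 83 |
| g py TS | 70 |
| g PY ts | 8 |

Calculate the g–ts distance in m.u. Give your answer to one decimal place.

15.2 m.u.

The two most frequent reciprocal classes, g PY TS and G py ts, are the parental types, so the F1 was g PY TS / G py ts.
The two rarest classes, g PY ts and G py TS, are the double crossovers. Comparing them with the parentals, only the ts allele has switched, so ts is the middle locus and the order is g – ts – py.
Crossovers in the g–ts interval produce the single-crossover classes G PY TS and g py ts (106 + 110 = 216) plus the double crossovers (14).
RF(g–ts) = (216 + 14) / 1513 = 230/1513 = 0.1520 → 15.2 m.u.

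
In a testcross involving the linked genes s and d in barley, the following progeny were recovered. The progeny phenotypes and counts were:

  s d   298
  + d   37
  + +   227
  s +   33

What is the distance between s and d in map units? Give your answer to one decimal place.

11.8 map units

The two most frequent classes, + + (227) and s d (298), are the parental types, so the F1 was + + / s d.
The recombinant classes are + d and s +: 37 + 33 = 70.
Recombination frequency = 70/595 = 0.1176 ≈ 11.8%, i.e. 11.8 map units.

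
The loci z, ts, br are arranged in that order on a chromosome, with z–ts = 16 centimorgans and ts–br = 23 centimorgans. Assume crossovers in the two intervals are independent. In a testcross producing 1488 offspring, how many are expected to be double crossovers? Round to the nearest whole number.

55

Map distances give recombination frequencies of 0.160 and 0.230 for the two intervals.
With no interference, expected double-crossover frequency = 0.160 × 0.230 = 0.03680.
Expected number = 0.03680 × 1488 = 54.76 ≈ 55.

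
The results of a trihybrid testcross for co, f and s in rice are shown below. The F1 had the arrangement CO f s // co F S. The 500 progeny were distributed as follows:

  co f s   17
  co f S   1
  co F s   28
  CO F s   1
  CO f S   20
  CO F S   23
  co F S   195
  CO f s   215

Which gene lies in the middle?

f

The two rarest classes, CO F s and co f S, are the double crossovers. Comparing them with the parentals, only the f allele has switched, so f is the middle locus and the order is co – f – s.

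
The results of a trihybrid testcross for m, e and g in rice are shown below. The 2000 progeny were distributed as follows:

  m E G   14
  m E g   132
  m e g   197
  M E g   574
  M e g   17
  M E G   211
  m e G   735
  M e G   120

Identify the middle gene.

The two most frequent reciprocal classes, m e G and M E g, are the parental types, so the F1 was m e G / M E g.
The two rarest classes, m E G and M e g, are the double crossovers. Comparing them with the parentals, only the e allele has switched, so e is the middle locus and the order is m – e – g.

e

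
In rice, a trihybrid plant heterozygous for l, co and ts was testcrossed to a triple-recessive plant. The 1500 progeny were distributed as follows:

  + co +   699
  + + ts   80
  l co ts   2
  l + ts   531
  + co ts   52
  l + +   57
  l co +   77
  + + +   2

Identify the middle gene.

co

The two most frequent reciprocal classes, l + ts and + co +, are the parental types, so the F1 was l + ts / + co +.
The two rarest classes, l co ts and + + +, are the double crossovers. Comparing them with the parentals, only the co allele has switched, so co is the middle locus and the order is l – co – ts.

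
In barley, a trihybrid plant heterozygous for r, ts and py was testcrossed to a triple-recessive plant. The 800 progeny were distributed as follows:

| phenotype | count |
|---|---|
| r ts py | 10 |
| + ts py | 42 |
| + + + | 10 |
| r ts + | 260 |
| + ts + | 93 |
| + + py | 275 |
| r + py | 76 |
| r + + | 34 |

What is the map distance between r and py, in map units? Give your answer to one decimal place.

23.6 map units

The two most frequent reciprocal classes, + + py and r ts +, are the parental types, so the F1 was + + py / r ts +.
The two rarest classes, + + + and r ts py, are the double crossovers. Comparing them with the parentals, only the py allele has switched, so py is the middle locus and the order is r – py – ts.
Crossovers in the r–py interval produce the single-crossover classes r + py and + ts + (76 + 93 = 169) plus the double crossovers (20).
RF(r–py) = (169 + 20) / 800 = 189/800 = 0.2362 → 23.6 map units.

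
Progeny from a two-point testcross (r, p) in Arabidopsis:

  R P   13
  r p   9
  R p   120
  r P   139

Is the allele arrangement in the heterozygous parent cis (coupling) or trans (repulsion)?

The two most frequent classes are R p (120) and r P (139); these are the parental (non-recombinant) types.
So the F1 carried R p on one chromosome and r P on the other — the recessive alleles are on opposite chromosomes (trans / repulsion).

trans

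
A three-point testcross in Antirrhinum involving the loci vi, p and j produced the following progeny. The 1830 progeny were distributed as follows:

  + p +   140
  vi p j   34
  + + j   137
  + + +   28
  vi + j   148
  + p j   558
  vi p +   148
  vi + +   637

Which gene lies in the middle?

The two most frequent reciprocal classes, vi + + and + p j, are the parental types, so the F1 was vi + + / + p j.
The two rarest classes, + + + and vi p j, are the double crossovers. Comparing them with the parentals, only the vi allele has switched, so vi is the middle locus and the order is p – vi – j.

vi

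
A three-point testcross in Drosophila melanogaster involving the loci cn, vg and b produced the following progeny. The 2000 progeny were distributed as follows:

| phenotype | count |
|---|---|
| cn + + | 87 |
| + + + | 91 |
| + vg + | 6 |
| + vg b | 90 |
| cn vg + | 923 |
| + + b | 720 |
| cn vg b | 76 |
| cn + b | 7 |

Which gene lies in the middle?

The two most frequent reciprocal classes, cn vg + and + + b, are the parental types, so the F1 was cn vg + / + + b.
The two rarest classes, + vg + and cn + b, are the double crossovers. Comparing them with the parentals, only the cn allele has switched, so cn is the middle locus and the order is vg – cn – b.

cn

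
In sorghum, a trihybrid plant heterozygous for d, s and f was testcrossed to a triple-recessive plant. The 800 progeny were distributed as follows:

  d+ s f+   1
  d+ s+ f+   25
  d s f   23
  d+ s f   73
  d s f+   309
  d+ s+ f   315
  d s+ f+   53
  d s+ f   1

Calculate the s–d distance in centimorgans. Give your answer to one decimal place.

The two most frequent reciprocal classes, d s f+ and d+ s+ f, are the parental types, so the F1 was d s f+ / d+ s+ f.
The two rarest classes, d+ s f+ and d s+ f, are the double crossovers. Comparing them with the parentals, only the d allele has switched, so d is the middle locus and the order is s – d – f.
Crossovers in the s–d interval produce the single-crossover classes d s+ f+ and d+ s f (53 + 73 = 126) plus the double crossovers (2).
RF(s–d) = (126 + 2) / 800 = 128/800 = 0.1600 → 16.0 centimorgans.

16.0 centimorgans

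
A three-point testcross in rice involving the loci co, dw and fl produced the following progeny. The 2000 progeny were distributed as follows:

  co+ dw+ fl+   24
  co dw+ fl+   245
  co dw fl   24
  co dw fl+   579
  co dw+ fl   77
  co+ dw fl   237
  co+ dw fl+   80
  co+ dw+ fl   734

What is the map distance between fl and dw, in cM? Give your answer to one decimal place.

The two most frequent reciprocal classes, co dw fl+ and co+ dw+ fl, are the parental types, so the F1 was co dw fl+ / co+ dw+ fl.
The two rarest classes, co dw fl and co+ dw+ fl+, are the double crossovers. Comparing them with the parentals, only the fl allele has switched, so fl is the middle locus and the order is co – fl – dw.
Crossovers in the fl–dw interval produce the single-crossover classes co dw+ fl+ and co+ dw fl (245 + 237 = 482) plus the double crossovers (48).
RF(fl–dw) = (482 + 48) / 2000 = 530/2000 = 0.2650 → 26.5 cM.

26.5 cM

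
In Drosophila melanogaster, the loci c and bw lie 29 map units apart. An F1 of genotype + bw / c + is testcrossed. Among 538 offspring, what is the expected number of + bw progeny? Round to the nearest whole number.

191

A map distance of 29 map units corresponds to a recombination frequency of 0.290.
The F1 is + bw / c +, so + bw is a parental gamete class with expected frequency (1 − r)/2 = 0.710/2 = 0.3550.
Expected number = 0.3550 × 538 = 190.99 ≈ 191.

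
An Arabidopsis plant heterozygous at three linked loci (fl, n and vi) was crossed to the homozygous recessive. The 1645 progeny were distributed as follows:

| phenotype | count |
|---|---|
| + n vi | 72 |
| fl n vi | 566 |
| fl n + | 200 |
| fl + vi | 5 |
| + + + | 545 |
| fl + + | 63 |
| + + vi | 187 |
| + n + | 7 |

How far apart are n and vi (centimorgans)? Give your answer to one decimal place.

24.3 centimorgans

The two most frequent reciprocal classes, + + + and fl n vi, are the parental types, so the F1 was + + + / fl n vi.
The two rarest classes, + n + and fl + vi, are the double crossovers. Comparing them with the parentals, only the n allele has switched, so n is the middle locus and the order is fl – n – vi.
Crossovers in the n–vi interval produce the single-crossover classes + + vi and fl n + (187 + 200 = 387) plus the double crossovers (12).
RF(n–vi) = (387 + 12) / 1645 = 399/1645 = 0.2426 → 24.3 centimorgans.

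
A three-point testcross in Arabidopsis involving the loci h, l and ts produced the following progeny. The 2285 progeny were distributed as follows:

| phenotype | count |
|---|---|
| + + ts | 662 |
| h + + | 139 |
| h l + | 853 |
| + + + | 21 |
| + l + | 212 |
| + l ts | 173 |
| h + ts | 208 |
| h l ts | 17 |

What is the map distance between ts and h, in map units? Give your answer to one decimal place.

The two most frequent reciprocal classes, + + ts and h l +, are the parental types, so the F1 was + + ts / h l +.
The two rarest classes, + + + and h l ts, are the double crossovers. Comparing them with the parentals, only the ts allele has switched, so ts is the middle locus and the order is l – ts – h.
Crossovers in the ts–h interval produce the single-crossover classes h + ts and + l + (208 + 212 = 420) plus the double crossovers (38).
RF(ts–h) = (420 + 38) / 2285 = 458/2285 = 0.2004 → 20.0 map units.

20.0 map units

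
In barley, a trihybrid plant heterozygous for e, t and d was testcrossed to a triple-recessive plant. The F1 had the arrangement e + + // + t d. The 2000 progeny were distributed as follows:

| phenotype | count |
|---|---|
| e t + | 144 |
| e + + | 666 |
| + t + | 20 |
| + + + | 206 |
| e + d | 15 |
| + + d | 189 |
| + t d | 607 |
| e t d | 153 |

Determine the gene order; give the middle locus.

d

The two rarest classes, e + d and + t +, are the double crossovers. Comparing them with the parentals, only the d allele has switched, so d is the middle locus and the order is t – d – e.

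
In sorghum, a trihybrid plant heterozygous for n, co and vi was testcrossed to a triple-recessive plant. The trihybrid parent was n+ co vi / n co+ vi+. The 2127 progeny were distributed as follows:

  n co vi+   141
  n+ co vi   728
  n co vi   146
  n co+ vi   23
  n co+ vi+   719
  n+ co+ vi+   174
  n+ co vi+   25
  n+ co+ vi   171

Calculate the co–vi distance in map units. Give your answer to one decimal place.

The two rarest classes, n+ co vi+ and n co+ vi, are the double crossovers. Comparing them with the parentals, only the vi allele has switched, so vi is the middle locus and the order is co – vi – n.
Crossovers in the co–vi interval produce the single-crossover classes n+ co+ vi and n co vi+ (171 + 141 = 312) plus the double crossovers (48).
RF(co–vi) = (312 + 48) / 2127 = 360/2127 = 0.1693 → 16.9 map units.

16.9 map units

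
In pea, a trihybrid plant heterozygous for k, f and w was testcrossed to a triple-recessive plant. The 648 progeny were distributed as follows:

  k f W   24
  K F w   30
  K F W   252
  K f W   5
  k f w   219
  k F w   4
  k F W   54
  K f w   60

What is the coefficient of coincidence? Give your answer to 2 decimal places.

The two most frequent reciprocal classes, k f w and K F W, are the parental types, so the F1 was k f w / K F W.
The two rarest classes, k F w and K f W, are the double crossovers. Comparing them with the parentals, only the f allele has switched, so f is the middle locus and the order is w – f – k.
w–f: (54 + 9)/648 = 0.0972; f–k: (114 + 9)/648 = 0.1898.
Expected DCO frequency = 0.0972 × 0.1898 ≈ 0.01845; observed = 9/648 ≈ 0.01389.
Coefficient of coincidence = 0.01389/0.01845 ≈ 0.75.

0.75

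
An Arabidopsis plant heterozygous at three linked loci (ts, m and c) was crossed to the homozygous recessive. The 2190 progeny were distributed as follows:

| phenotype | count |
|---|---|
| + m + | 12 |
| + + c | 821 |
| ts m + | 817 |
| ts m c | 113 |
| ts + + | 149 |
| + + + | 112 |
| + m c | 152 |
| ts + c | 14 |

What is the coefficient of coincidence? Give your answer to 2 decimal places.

0.69

The two most frequent reciprocal classes, ts m + and + + c, are the parental types, so the F1 was ts m + / + + c.
The two rarest classes, + m + and ts + c, are the double crossovers. Comparing them with the parentals, only the ts allele has switched, so ts is the middle locus and the order is c – ts – m.
c–ts: (225 + 26)/2190 = 0.1146; ts–m: (301 + 26)/2190 = 0.1493.
Expected DCO frequency = 0.1146 × 0.1493 ≈ 0.01711; observed = 26/2190 ≈ 0.01187.
Coefficient of coincidence = 0.01187/0.01711 ≈ 0.69.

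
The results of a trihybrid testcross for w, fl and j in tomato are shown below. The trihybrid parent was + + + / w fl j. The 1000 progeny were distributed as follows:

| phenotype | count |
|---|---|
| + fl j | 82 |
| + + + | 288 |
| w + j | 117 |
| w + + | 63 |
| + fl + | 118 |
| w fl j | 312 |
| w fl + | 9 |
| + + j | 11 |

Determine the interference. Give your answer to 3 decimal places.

0.525

The two rarest classes, + + j and w fl +, are the double crossovers. Comparing them with the parentals, only the j allele has switched, so j is the middle locus and the order is w – j – fl.
w–j: (145 + 20)/1000 = 0.1650; j–fl: (235 + 20)/1000 = 0.2550.
Expected DCO frequency = 0.1650 × 0.2550 ≈ 0.04208; observed = 20/1000 ≈ 0.02000.
Coefficient of coincidence = 0.02000/0.04208 ≈ 0.475; interference = 1 − 0.475 = 0.525.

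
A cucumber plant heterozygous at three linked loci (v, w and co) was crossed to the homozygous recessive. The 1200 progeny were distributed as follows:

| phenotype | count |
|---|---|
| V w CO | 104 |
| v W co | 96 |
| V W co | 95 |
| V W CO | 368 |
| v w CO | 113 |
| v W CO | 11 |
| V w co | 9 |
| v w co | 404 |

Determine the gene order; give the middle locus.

v

The two most frequent reciprocal classes, V W CO and v w co, are the parental types, so the F1 was V W CO / v w co.
The two rarest classes, v W CO and V w co, are the double crossovers. Comparing them with the parentals, only the v allele has switched, so v is the middle locus and the order is w – v – co.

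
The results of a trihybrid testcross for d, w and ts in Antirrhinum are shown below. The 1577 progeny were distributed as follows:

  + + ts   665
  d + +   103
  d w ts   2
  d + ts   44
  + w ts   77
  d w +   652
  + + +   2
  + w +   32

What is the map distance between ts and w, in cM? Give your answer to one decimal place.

The two most frequent reciprocal classes, + + ts and d w +, are the parental types, so the F1 was + + ts / d w +.
The two rarest classes, + + + and d w ts, are the double crossovers. Comparing them with the parentals, only the ts allele has switched, so ts is the middle locus and the order is d – ts – w.
Crossovers in the ts–w interval produce the single-crossover classes + w ts and d + + (77 + 103 = 180) plus the double crossovers (4).
RF(ts–w) = (180 + 4) / 1577 = 184/1577 = 0.1167 → 11.7 cM.

11.7 cM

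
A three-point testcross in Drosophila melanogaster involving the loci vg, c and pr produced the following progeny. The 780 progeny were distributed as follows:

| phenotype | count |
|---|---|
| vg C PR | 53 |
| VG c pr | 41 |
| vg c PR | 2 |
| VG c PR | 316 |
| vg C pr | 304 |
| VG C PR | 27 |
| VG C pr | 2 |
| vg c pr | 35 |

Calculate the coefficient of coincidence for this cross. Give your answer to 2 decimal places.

0.48

The two most frequent reciprocal classes, vg C pr and VG c PR, are the parental types, so the F1 was vg C pr / VG c PR.
The two rarest classes, VG C pr and vg c PR, are the double crossovers. Comparing them with the parentals, only the vg allele has switched, so vg is the middle locus and the order is pr – vg – c.
pr–vg: (94 + 4)/780 = 0.1256; vg–c: (62 + 4)/780 = 0.0846.
Expected DCO frequency = 0.1256 × 0.0846 ≈ 0.01063; observed = 4/780 ≈ 0.00513.
Coefficient of coincidence = 0.00513/0.01063 ≈ 0.48.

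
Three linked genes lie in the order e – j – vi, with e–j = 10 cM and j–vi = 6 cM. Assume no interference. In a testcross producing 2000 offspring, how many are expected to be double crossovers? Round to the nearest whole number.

12

Map distances give recombination frequencies of 0.100 and 0.060 for the two intervals.
With no interference, expected double-crossover frequency = 0.100 × 0.060 = 0.00600.
Expected number = 0.00600 × 2000 = 12.00 ≈ 12.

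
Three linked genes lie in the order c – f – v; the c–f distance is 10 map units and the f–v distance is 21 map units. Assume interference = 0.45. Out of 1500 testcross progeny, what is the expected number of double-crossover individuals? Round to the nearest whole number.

Map distances give recombination frequencies of 0.100 and 0.210 for the two intervals.
With interference 0.45 (so coincidence = 0.55), expected double-crossover frequency = 0.100 × 0.210 × 0.55 = 0.01155.
Expected number = 0.01155 × 1500 = 17.33 ≈ 17.

17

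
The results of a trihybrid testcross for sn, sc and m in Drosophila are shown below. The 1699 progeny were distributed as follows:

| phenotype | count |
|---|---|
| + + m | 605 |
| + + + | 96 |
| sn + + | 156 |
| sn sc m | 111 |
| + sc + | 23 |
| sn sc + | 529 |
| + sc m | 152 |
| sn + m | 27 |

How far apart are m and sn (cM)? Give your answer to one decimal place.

15.1 cM

The two most frequent reciprocal classes, + + m and sn sc +, are the parental types, so the F1 was + + m / sn sc +.
The two rarest classes, sn + m and + sc +, are the double crossovers. Comparing them with the parentals, only the sn allele has switched, so sn is the middle locus and the order is m – sn – sc.
Crossovers in the m–sn interval produce the single-crossover classes + + + and sn sc m (96 + 111 = 207) plus the double crossovers (50).
RF(m–sn) = (207 + 50) / 1699 = 257/1699 = 0.1513 → 15.1 cM.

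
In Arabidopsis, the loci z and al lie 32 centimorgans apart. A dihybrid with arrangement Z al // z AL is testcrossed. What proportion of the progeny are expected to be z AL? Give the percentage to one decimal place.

34.0%

A map distance of 32 centimorgans corresponds to a recombination frequency of 0.320.
The F1 is Z al / z AL, so z AL is a parental gamete class with expected frequency (1 − r)/2 = 0.680/2 = 0.3400.
That is 0.3400 = 34.0% of the progeny.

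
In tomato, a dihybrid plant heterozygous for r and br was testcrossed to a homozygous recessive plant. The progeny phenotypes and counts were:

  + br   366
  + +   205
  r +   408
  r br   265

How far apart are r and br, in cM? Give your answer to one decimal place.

37.8 cM

The two most frequent classes, + br (366) and r + (408), are the parental types, so the F1 was + br / r +.
The recombinant classes are + + and r br: 205 + 265 = 470.
Recombination frequency = 470/1244 = 0.3778 ≈ 37.8%, i.e. 37.8 cM.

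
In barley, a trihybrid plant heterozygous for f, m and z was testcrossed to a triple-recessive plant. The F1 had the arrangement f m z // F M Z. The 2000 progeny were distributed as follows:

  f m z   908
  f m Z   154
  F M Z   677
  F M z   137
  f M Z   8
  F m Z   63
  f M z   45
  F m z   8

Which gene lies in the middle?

f

The two rarest classes, F m z and f M Z, are the double crossovers. Comparing them with the parentals, only the f allele has switched, so f is the middle locus and the order is z – f – m.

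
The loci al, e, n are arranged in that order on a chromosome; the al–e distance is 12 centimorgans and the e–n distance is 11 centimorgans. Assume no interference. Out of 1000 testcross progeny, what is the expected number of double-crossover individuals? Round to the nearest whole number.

Map distances give recombination frequencies of 0.120 and 0.110 for the two intervals.
With no interference, expected double-crossover frequency = 0.120 × 0.110 = 0.01320.
Expected number = 0.01320 × 1000 = 13.20 ≈ 13.

13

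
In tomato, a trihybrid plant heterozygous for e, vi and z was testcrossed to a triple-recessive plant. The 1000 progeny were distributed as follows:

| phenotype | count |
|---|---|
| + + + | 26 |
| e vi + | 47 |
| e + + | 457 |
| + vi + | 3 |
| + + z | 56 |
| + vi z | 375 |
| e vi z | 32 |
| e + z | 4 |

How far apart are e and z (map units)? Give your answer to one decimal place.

6.5 map units

The two most frequent reciprocal classes, + vi z and e + +, are the parental types, so the F1 was + vi z / e + +.
The two rarest classes, + vi + and e + z, are the double crossovers. Comparing them with the parentals, only the z allele has switched, so z is the middle locus and the order is vi – z – e.
Crossovers in the z–e interval produce the single-crossover classes e vi z and + + + (32 + 26 = 58) plus the double crossovers (7).
RF(z–e) = (58 + 7) / 1000 = 65/1000 = 0.0650 → 6.5 map units.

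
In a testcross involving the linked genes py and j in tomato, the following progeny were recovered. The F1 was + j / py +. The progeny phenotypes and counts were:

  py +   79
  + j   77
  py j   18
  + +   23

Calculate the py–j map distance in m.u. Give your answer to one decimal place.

20.8 m.u.

The recombinant classes are + + and py j: 23 + 18 = 41.
Recombination frequency = 41/197 = 0.2081 ≈ 20.8%, i.e. 20.8 m.u.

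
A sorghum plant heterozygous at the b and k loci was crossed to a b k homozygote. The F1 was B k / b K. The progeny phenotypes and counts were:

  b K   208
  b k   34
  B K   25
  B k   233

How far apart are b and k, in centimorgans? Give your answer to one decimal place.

11.8 centimorgans

The recombinant classes are B K and b k: 25 + 34 = 59.
Recombination frequency = 59/500 = 0.1180 ≈ 11.8%, i.e. 11.8 centimorgans.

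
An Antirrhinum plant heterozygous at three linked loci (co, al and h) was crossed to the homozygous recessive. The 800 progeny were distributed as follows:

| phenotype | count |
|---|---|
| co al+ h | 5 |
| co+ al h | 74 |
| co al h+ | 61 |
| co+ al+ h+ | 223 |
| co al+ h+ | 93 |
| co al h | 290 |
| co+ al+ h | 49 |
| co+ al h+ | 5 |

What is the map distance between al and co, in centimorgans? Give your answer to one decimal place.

22.1 centimorgans

The two most frequent reciprocal classes, co+ al+ h+ and co al h, are the parental types, so the F1 was co+ al+ h+ / co al h.
The two rarest classes, co+ al h+ and co al+ h, are the double crossovers. Comparing them with the parentals, only the al allele has switched, so al is the middle locus and the order is co – al – h.
Crossovers in the co–al interval produce the single-crossover classes co al+ h+ and co+ al h (93 + 74 = 167) plus the double crossovers (10).
RF(co–al) = (167 + 10) / 800 = 177/800 = 0.2213 → 22.1 centimorgans.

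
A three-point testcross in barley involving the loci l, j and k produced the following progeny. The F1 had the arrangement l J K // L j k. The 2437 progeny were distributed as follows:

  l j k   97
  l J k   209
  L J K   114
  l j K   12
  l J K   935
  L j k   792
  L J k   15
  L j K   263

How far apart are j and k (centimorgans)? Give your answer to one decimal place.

20.5 centimorgans

The two rarest classes, l j K and L J k, are the double crossovers. Comparing them with the parentals, only the j allele has switched, so j is the middle locus and the order is l – j – k.
Crossovers in the j–k interval produce the single-crossover classes l J k and L j K (209 + 263 = 472) plus the double crossovers (27).
RF(j–k) = (472 + 27) / 2437 = 499/2437 = 0.2048 → 20.5 centimorgans.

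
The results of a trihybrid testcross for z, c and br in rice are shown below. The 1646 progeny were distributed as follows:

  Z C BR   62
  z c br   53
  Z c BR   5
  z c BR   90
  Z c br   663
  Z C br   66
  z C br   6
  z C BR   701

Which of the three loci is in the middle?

br

The two most frequent reciprocal classes, z C BR and Z c br, are the parental types, so the F1 was z C BR / Z c br.
The two rarest classes, z C br and Z c BR, are the double crossovers. Comparing them with the parentals, only the br allele has switched, so br is the middle locus and the order is c – br – z.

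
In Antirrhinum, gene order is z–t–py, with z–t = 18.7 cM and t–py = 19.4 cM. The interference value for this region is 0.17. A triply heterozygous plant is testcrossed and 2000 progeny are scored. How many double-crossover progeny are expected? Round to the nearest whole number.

60

Map distances give recombination frequencies of 0.187 and 0.194 for the two intervals.
With interference 0.17 (so coincidence = 0.83), expected double-crossover frequency = 0.187 × 0.194 × 0.83 = 0.03011.
Expected number = 0.03011 × 2000 = 60.22 ≈ 60.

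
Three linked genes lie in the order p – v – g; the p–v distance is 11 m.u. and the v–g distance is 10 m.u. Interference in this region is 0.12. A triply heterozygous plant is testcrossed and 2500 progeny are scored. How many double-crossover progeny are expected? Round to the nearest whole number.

24

Map distances give recombination frequencies of 0.110 and 0.100 for the two intervals.
With interference 0.12 (so coincidence = 0.88), expected double-crossover frequency = 0.110 × 0.100 × 0.88 = 0.00968.
Expected number = 0.00968 × 2500 = 24.20 ≈ 24.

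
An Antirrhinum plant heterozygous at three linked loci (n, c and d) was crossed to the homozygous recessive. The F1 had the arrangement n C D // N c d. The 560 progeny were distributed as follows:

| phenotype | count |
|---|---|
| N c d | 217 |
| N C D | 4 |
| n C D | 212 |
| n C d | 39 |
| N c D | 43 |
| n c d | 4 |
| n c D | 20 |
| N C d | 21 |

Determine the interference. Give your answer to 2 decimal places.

The two rarest classes, N C D and n c d, are the double crossovers. Comparing them with the parentals, only the n allele has switched, so n is the middle locus and the order is c – n – d.
c–n: (41 + 8)/560 = 0.0875; n–d: (82 + 8)/560 = 0.1607.
Expected DCO frequency = 0.0875 × 0.1607 ≈ 0.01406; observed = 8/560 ≈ 0.01429.
Coefficient of coincidence = 0.01429/0.01406 ≈ 1.02; interference = 1 − 1.02 = -0.02.

-0.02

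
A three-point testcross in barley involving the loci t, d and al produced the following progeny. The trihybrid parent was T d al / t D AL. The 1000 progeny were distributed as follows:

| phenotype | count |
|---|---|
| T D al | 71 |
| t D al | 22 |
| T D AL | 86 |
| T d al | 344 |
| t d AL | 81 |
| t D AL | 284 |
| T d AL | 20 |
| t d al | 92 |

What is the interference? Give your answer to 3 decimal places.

The two rarest classes, T d AL and t D al, are the double crossovers. Comparing them with the parentals, only the al allele has switched, so al is the middle locus and the order is t – al – d.
t–al: (178 + 42)/1000 = 0.2200; al–d: (152 + 42)/1000 = 0.1940.
Expected DCO frequency = 0.2200 × 0.1940 ≈ 0.04268; observed = 42/1000 ≈ 0.04200.
Coefficient of coincidence = 0.04200/0.04268 ≈ 0.984; interference = 1 − 0.984 = 0.016.

0.016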